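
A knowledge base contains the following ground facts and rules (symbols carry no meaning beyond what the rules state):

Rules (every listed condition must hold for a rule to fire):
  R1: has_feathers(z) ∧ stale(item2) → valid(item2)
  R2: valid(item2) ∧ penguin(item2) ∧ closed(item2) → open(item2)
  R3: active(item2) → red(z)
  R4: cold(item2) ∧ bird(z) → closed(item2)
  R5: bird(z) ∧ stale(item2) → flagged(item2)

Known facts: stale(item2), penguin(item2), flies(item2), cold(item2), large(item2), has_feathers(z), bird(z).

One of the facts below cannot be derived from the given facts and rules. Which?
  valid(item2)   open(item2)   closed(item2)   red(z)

red(z)

Round 1: R1 [has_feathers(z) ∧ stale(item2) → valid(item2)]; R4 [cold(item2) ∧ bird(z) → closed(item2)]; R5 [bird(z) ∧ stale(item2) → flagged(item2)]. Adds valid(item2), closed(item2), flagged(item2).
Round 2: R2 [valid(item2) ∧ penguin(item2) ∧ closed(item2) → open(item2)]. Adds open(item2).
Derived: open(item2) (round 2), valid(item2) (round 1), closed(item2) (round 1). red(z) never appears in any round.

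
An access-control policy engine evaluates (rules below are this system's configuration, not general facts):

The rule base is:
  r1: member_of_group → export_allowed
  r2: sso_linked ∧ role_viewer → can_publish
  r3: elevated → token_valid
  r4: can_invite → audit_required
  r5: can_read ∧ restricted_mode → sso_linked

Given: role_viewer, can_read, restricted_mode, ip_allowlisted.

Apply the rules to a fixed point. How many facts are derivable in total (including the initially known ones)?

[1] r5 [can_read ∧ restricted_mode → sso_linked]. ⇒ new: sso_linked.
[2] r2 [sso_linked ∧ role_viewer → can_publish]. ⇒ new: can_publish.
Closure: {can_publish, can_read, ip_allowlisted, restricted_mode, role_viewer, sso_linked} — 6 facts.

6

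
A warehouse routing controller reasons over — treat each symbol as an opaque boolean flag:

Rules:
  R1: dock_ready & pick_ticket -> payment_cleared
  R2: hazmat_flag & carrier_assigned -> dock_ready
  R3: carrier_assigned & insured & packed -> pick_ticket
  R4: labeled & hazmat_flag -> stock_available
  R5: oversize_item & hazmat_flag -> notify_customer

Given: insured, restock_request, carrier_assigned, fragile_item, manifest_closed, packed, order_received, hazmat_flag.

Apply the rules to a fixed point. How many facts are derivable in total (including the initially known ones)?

11

Round 1 — R2, R3, derive dock_ready, pick_ticket.
Round 2 — R1, derive payment_cleared.
Closure: {carrier_assigned, dock_ready, fragile_item, hazmat_flag, insured, manifest_closed, order_received, packed, payment_cleared, pick_ticket, restock_request} — 11 facts.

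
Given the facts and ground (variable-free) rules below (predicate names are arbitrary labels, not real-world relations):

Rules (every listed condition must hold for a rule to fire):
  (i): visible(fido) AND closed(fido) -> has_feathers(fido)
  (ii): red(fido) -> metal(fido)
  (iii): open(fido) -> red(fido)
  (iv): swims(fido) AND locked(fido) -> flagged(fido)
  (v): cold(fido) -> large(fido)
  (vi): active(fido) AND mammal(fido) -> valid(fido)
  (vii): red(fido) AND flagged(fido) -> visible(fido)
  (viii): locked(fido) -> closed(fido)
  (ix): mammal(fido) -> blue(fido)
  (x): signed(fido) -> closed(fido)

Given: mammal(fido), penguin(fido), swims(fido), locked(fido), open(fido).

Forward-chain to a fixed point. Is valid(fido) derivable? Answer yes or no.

no

Round 1: (iii) [open(fido) -> red(fido)]; (iv) [swims(fido) AND locked(fido) -> flagged(fido)]; (viii) [locked(fido) -> closed(fido)]; (ix) [mammal(fido) -> blue(fido)]. New: red(fido), flagged(fido), closed(fido), blue(fido).
Round 2: (ii) [red(fido) -> metal(fido)]; (vii) [red(fido) AND flagged(fido) -> visible(fido)]. New: metal(fido), visible(fido).
Round 3: (i) [visible(fido) AND closed(fido) -> has_feathers(fido)]. New: has_feathers(fido).
Fixed point reached. valid(fido) is concluded only by (vi); (vi) needs active(fido) (never derived).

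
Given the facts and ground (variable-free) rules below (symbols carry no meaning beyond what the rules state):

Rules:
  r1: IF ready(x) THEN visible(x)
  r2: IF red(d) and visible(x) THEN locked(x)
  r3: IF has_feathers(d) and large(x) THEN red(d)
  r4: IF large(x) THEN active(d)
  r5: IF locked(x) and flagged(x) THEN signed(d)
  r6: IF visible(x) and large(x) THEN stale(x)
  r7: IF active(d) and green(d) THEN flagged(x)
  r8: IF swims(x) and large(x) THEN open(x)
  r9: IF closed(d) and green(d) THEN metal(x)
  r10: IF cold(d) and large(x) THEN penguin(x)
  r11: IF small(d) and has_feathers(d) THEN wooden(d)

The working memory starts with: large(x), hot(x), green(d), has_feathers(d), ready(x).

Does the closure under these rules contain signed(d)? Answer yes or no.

Round 1: r1 [IF ready(x) THEN visible(x)]; r3 [IF has_feathers(d) and large(x) THEN red(d)]; r4 [IF large(x) THEN active(d)]. New: visible(x), red(d), active(d).
Round 2: r2 [IF red(d) and visible(x) THEN locked(x)]; r6 [IF visible(x) and large(x) THEN stale(x)]; r7 [IF active(d) and green(d) THEN flagged(x)]. New: locked(x), stale(x), flagged(x).
Round 3: r5 [IF locked(x) and flagged(x) THEN signed(d)]. New: signed(d).
signed(d) appears in round 3, so it is derivable.

yes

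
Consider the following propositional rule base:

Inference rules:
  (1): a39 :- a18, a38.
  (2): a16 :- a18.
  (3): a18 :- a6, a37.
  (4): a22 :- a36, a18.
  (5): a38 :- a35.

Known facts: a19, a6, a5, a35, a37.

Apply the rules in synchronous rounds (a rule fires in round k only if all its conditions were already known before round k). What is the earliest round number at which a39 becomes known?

2

Round 1: (3) [a18 :- a6, a37.]; (5) [a38 :- a35.]. New: a18, a38.
Round 2: (1) [a39 :- a18, a38.]; (2) [a16 :- a18.]. New: a39, a16.
a39 first appears in round 2.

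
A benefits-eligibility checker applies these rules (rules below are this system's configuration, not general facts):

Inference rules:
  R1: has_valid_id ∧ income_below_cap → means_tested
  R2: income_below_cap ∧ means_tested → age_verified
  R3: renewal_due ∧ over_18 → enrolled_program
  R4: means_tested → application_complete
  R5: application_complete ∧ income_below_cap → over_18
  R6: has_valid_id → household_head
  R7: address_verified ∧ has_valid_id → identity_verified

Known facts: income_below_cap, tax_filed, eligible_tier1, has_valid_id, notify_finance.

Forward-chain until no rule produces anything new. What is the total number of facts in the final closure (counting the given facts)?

Round 1: R1 [has_valid_id ∧ income_below_cap → means_tested]; R6 [has_valid_id → household_head]. Adds means_tested, household_head.
Round 2: R2 [income_below_cap ∧ means_tested → age_verified]; R4 [means_tested → application_complete]. Adds age_verified, application_complete.
Round 3: R5 [application_complete ∧ income_below_cap → over_18]. Adds over_18.
Closure: {age_verified, application_complete, eligible_tier1, has_valid_id, household_head, income_below_cap, means_tested, notify_finance, over_18, tax_filed} — 10 facts.

10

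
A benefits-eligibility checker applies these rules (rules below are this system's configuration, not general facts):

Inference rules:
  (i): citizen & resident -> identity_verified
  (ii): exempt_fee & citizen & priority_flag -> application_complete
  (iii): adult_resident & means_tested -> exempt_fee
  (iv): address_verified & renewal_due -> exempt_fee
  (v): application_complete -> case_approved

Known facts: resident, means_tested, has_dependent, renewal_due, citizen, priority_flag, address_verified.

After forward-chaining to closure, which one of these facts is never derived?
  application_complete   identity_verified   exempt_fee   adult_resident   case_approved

adult_resident

Round 1: (i) [citizen & resident -> identity_verified]; (iv) [address_verified & renewal_due -> exempt_fee]. New: identity_verified, exempt_fee.
Round 2: (ii) [exempt_fee & citizen & priority_flag -> application_complete]. New: application_complete.
Round 3: (v) [application_complete -> case_approved]. New: case_approved.
Derived: identity_verified (round 1), application_complete (round 2), exempt_fee (round 1), case_approved (round 3). adult_resident never appears in any round.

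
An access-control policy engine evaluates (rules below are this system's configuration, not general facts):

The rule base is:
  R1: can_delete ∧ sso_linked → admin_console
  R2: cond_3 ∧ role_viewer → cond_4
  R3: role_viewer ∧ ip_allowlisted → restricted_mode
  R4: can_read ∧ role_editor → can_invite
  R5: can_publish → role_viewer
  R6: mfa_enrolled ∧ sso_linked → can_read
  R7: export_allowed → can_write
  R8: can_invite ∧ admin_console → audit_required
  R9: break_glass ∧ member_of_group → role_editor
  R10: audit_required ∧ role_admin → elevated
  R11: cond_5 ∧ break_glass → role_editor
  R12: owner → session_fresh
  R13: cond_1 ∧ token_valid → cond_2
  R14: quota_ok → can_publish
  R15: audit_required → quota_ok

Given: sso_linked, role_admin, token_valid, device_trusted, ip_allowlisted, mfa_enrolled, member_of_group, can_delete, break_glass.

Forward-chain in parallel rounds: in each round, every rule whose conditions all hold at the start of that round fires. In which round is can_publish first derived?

5

Round 1: R1 [can_delete ∧ sso_linked → admin_console]; R6 [mfa_enrolled ∧ sso_linked → can_read]; R9 [break_glass ∧ member_of_group → role_editor]. Adds admin_console, can_read, role_editor.
Round 2: R4 [can_read ∧ role_editor → can_invite]. Adds can_invite.
Round 3: R8 [can_invite ∧ admin_console → audit_required]. Adds audit_required.
Round 4: R10 [audit_required ∧ role_admin → elevated]; R15 [audit_required → quota_ok]. Adds elevated, quota_ok.
Round 5: R14 [quota_ok → can_publish]. Adds can_publish.
can_publish first appears in round 5.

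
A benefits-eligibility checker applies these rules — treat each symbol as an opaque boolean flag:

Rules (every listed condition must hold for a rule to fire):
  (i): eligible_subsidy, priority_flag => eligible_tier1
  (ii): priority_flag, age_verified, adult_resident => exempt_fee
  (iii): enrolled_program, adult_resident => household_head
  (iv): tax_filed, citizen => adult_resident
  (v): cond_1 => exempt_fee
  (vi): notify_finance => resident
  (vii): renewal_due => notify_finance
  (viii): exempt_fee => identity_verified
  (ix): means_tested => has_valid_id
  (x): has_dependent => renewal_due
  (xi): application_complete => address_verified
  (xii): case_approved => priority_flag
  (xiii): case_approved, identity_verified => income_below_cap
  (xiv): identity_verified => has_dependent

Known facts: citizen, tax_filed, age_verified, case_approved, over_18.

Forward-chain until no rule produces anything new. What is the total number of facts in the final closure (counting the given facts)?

Round 1 fires (iv), (xii), giving adult_resident, priority_flag.
Round 2 fires (ii), giving exempt_fee.
Round 3 fires (viii), giving identity_verified.
Round 4 fires (xiii), (xiv), giving income_below_cap, has_dependent.
Round 5 fires (x), giving renewal_due.
Round 6 fires (vii), giving notify_finance.
Round 7 fires (vi), giving resident.
Closure: {adult_resident, age_verified, case_approved, citizen, exempt_fee, has_dependent, identity_verified, income_below_cap, notify_finance, over_18, priority_flag, renewal_due, resident, tax_filed} — 14 facts.

14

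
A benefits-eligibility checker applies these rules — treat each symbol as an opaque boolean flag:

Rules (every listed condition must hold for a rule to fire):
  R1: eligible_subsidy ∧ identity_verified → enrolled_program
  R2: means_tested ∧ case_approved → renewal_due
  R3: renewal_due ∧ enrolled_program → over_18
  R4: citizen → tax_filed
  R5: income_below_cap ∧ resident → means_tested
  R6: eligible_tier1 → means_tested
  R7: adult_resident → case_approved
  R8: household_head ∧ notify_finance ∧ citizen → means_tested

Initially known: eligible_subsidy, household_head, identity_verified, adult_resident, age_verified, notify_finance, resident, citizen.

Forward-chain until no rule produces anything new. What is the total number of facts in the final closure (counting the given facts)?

Round 1: R1 [eligible_subsidy ∧ identity_verified → enrolled_program]; R4 [citizen → tax_filed]; R7 [adult_resident → case_approved]; R8 [household_head ∧ notify_finance ∧ citizen → means_tested]. Adds enrolled_program, tax_filed, case_approved, means_tested.
Round 2: R2 [means_tested ∧ case_approved → renewal_due]. Adds renewal_due.
Round 3: R3 [renewal_due ∧ enrolled_program → over_18]. Adds over_18.
Closure: {adult_resident, age_verified, case_approved, citizen, eligible_subsidy, enrolled_program, household_head, identity_verified, means_tested, notify_finance, over_18, renewal_due, resident, tax_filed} — 14 facts.

14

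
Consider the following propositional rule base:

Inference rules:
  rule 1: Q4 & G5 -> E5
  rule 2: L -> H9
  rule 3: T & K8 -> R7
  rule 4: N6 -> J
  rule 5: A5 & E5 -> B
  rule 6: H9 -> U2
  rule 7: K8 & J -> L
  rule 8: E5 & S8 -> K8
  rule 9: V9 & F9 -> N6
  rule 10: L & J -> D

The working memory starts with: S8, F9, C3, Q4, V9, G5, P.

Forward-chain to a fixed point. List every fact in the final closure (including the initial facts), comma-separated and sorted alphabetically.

C3, D, E5, F9, G5, H9, J, K8, L, N6, P, Q4, S8, U2, V9

Round 1: rule 1 [Q4 & G5 -> E5]; rule 9 [V9 & F9 -> N6]. New: E5, N6.
Round 2: rule 4 [N6 -> J]; rule 8 [E5 & S8 -> K8]. New: J, K8.
Round 3: rule 7 [K8 & J -> L]. New: L.
Round 4: rule 2 [L -> H9]; rule 10 [L & J -> D]. New: H9, D.
Round 5: rule 6 [H9 -> U2]. New: U2.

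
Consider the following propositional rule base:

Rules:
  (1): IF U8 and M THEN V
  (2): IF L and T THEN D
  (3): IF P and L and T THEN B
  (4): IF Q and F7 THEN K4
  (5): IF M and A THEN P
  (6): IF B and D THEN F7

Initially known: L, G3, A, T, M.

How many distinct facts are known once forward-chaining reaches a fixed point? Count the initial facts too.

9

[1] (2) [IF L and T THEN D]; (5) [IF M and A THEN P]. ⇒ new: D, P.
[2] (3) [IF P and L and T THEN B]. ⇒ new: B.
[3] (6) [IF B and D THEN F7]. ⇒ new: F7.
Closure: {A, B, D, F7, G3, L, M, P, T} — 9 facts.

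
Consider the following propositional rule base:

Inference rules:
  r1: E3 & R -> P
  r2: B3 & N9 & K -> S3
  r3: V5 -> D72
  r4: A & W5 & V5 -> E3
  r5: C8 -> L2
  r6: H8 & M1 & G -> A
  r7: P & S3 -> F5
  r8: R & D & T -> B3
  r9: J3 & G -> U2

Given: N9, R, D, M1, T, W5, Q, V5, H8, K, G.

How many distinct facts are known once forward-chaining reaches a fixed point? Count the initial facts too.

18

Round 1: r3 [V5 -> D72]; r6 [H8 & M1 & G -> A]; r8 [R & D & T -> B3]. Adds D72, A, B3.
Round 2: r2 [B3 & N9 & K -> S3]; r4 [A & W5 & V5 -> E3]. Adds S3, E3.
Round 3: r1 [E3 & R -> P]. Adds P.
Round 4: r7 [P & S3 -> F5]. Adds F5.
Closure: {A, B3, D, D72, E3, F5, G, H8, K, M1, N9, P, Q, R, S3, T, V5, W5} — 18 facts.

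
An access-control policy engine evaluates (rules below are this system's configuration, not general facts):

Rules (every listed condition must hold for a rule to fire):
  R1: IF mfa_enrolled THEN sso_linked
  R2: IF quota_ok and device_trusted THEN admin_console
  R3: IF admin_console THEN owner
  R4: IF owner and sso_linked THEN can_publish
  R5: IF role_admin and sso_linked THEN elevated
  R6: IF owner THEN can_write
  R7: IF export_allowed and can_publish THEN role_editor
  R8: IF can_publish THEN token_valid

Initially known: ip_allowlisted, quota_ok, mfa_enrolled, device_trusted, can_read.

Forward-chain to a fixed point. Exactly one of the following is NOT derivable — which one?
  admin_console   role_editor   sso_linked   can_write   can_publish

role_editor

Round 1: R1 [IF mfa_enrolled THEN sso_linked]; R2 [IF quota_ok and device_trusted THEN admin_console]. Adds sso_linked, admin_console.
Round 2: R3 [IF admin_console THEN owner]. Adds owner.
Round 3: R4 [IF owner and sso_linked THEN can_publish]; R6 [IF owner THEN can_write]. Adds can_publish, can_write.
Round 4: R8 [IF can_publish THEN token_valid]. Adds token_valid.
Derived: can_publish (round 3), sso_linked (round 1), can_write (round 3), admin_console (round 1). role_editor never appears in any round.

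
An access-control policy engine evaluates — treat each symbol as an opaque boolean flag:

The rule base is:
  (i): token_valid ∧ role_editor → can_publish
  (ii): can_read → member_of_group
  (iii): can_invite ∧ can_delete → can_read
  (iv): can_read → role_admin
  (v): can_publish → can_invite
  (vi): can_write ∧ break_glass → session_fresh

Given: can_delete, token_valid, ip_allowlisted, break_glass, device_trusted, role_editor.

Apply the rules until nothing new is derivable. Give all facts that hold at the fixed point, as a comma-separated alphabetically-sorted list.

break_glass, can_delete, can_invite, can_publish, can_read, device_trusted, ip_allowlisted, member_of_group, role_admin, role_editor, token_valid

[1] (i) [token_valid ∧ role_editor → can_publish]. ⇒ new: can_publish.
[2] (v) [can_publish → can_invite]. ⇒ new: can_invite.
[3] (iii) [can_invite ∧ can_delete → can_read]. ⇒ new: can_read.
[4] (ii) [can_read → member_of_group]; (iv) [can_read → role_admin]. ⇒ new: member_of_group, role_admin.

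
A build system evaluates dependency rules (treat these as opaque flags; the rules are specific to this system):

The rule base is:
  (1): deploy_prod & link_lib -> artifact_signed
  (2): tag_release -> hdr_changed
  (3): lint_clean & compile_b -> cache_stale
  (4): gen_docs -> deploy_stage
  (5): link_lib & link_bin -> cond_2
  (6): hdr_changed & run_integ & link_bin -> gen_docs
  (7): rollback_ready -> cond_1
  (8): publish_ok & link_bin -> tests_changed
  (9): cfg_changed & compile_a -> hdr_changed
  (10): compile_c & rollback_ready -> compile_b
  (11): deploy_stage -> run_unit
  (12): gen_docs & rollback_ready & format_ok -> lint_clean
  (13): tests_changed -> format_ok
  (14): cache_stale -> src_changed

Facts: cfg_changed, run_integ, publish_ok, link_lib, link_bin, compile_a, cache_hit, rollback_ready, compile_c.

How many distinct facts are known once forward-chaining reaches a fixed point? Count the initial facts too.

21

Round 1: (5) [link_lib & link_bin -> cond_2]; (7) [rollback_ready -> cond_1]; (8) [publish_ok & link_bin -> tests_changed]; (9) [cfg_changed & compile_a -> hdr_changed]; (10) [compile_c & rollback_ready -> compile_b]. New: cond_2, cond_1, tests_changed, hdr_changed, compile_b.
Round 2: (6) [hdr_changed & run_integ & link_bin -> gen_docs]; (13) [tests_changed -> format_ok]. New: gen_docs, format_ok.
Round 3: (4) [gen_docs -> deploy_stage]; (12) [gen_docs & rollback_ready & format_ok -> lint_clean]. New: deploy_stage, lint_clean.
Round 4: (3) [lint_clean & compile_b -> cache_stale]; (11) [deploy_stage -> run_unit]. New: cache_stale, run_unit.
Round 5: (14) [cache_stale -> src_changed]. New: src_changed.
Closure: {cache_hit, cache_stale, cfg_changed, compile_a, compile_b, compile_c, cond_1, cond_2, deploy_stage, format_ok, gen_docs, hdr_changed, link_bin, link_lib, lint_clean, publish_ok, rollback_ready, run_integ, run_unit, src_changed, tests_changed} — 21 facts.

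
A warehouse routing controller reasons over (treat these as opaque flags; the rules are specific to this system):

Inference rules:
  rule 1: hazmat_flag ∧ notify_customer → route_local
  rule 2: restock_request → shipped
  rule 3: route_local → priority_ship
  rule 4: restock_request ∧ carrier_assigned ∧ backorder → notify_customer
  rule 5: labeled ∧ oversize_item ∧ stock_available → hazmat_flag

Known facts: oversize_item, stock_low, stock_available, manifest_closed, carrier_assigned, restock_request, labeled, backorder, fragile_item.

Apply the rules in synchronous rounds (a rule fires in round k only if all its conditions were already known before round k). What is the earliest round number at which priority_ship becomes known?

Round 1 fires rule 2, rule 4, rule 5, giving shipped, notify_customer, hazmat_flag.
Round 2 fires rule 1, giving route_local.
Round 3 fires rule 3, giving priority_ship.
priority_ship first appears in round 3.

3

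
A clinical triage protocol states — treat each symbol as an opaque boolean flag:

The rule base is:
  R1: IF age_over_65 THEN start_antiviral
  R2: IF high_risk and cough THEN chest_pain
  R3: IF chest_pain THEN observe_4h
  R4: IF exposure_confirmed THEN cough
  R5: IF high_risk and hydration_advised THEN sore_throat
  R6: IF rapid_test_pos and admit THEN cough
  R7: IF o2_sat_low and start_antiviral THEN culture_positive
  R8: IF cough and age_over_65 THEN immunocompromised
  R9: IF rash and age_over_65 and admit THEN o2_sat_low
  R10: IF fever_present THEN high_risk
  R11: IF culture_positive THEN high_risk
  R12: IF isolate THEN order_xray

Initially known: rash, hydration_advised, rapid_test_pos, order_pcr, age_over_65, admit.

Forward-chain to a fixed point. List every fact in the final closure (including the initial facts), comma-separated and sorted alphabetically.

admit, age_over_65, chest_pain, cough, culture_positive, high_risk, hydration_advised, immunocompromised, o2_sat_low, observe_4h, order_pcr, rapid_test_pos, rash, sore_throat, start_antiviral

Round 1: R1 [IF age_over_65 THEN start_antiviral]; R6 [IF rapid_test_pos and admit THEN cough]; R9 [IF rash and age_over_65 and admit THEN o2_sat_low]. New: start_antiviral, cough, o2_sat_low.
Round 2: R7 [IF o2_sat_low and start_antiviral THEN culture_positive]; R8 [IF cough and age_over_65 THEN immunocompromised]. New: culture_positive, immunocompromised.
Round 3: R11 [IF culture_positive THEN high_risk]. New: high_risk.
Round 4: R2 [IF high_risk and cough THEN chest_pain]; R5 [IF high_risk and hydration_advised THEN sore_throat]. New: chest_pain, sore_throat.
Round 5: R3 [IF chest_pain THEN observe_4h]. New: observe_4h.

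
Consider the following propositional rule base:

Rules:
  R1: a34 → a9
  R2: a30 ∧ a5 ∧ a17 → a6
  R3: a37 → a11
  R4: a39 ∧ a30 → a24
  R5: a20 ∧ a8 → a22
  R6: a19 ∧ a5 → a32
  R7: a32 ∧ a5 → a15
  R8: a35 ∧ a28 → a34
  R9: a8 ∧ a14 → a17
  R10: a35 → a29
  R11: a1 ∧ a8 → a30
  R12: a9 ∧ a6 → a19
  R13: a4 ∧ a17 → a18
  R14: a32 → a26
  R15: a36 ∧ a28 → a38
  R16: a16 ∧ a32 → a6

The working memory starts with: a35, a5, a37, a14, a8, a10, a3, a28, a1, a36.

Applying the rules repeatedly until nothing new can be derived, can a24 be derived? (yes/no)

Round 1 — R3, R8, R9, R10, R11, R15, derive a11, a34, a17, a29, a30, a38.
Round 2 — R1, R2, derive a9, a6.
Round 3 — R12, derive a19.
Round 4 — R6, derive a32.
Round 5 — R7, R14, derive a15, a26.
Fixed point reached. a24 is concluded only by R4; R4 needs a39 (never derived).

no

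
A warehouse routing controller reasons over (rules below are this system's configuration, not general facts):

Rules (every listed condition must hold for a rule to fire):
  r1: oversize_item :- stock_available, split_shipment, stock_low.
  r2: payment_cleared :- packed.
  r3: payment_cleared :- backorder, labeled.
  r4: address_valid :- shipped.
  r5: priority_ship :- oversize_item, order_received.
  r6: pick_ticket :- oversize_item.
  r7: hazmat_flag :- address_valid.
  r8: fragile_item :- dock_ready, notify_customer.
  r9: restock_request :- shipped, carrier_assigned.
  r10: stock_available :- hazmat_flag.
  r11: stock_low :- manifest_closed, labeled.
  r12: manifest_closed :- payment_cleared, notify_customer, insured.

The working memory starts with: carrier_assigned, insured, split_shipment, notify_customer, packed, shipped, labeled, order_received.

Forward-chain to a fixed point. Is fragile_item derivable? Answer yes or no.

no

Round 1: r2 [payment_cleared :- packed.]; r4 [address_valid :- shipped.]; r9 [restock_request :- shipped, carrier_assigned.]. Adds payment_cleared, address_valid, restock_request.
Round 2: r7 [hazmat_flag :- address_valid.]; r12 [manifest_closed :- payment_cleared, notify_customer, insured.]. Adds hazmat_flag, manifest_closed.
Round 3: r10 [stock_available :- hazmat_flag.]; r11 [stock_low :- manifest_closed, labeled.]. Adds stock_available, stock_low.
Round 4: r1 [oversize_item :- stock_available, split_shipment, stock_low.]. Adds oversize_item.
Round 5: r5 [priority_ship :- oversize_item, order_received.]; r6 [pick_ticket :- oversize_item.]. Adds priority_ship, pick_ticket.
Fixed point reached. fragile_item is concluded only by r8; r8 needs dock_ready (never derived).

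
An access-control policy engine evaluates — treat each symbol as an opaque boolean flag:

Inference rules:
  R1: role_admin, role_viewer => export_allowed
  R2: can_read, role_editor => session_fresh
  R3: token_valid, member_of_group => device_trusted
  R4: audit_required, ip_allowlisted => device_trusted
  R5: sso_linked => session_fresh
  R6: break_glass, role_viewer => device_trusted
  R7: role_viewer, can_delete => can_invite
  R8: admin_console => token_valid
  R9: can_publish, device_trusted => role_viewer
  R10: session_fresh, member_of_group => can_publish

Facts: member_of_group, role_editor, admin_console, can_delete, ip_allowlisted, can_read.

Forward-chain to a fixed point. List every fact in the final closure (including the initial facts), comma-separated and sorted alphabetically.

admin_console, can_delete, can_invite, can_publish, can_read, device_trusted, ip_allowlisted, member_of_group, role_editor, role_viewer, session_fresh, token_valid

[1] R2 [can_read, role_editor => session_fresh]; R8 [admin_console => token_valid]. ⇒ new: session_fresh, token_valid.
[2] R3 [token_valid, member_of_group => device_trusted]; R10 [session_fresh, member_of_group => can_publish]. ⇒ new: device_trusted, can_publish.
[3] R9 [can_publish, device_trusted => role_viewer]. ⇒ new: role_viewer.
[4] R7 [role_viewer, can_delete => can_invite]. ⇒ new: can_invite.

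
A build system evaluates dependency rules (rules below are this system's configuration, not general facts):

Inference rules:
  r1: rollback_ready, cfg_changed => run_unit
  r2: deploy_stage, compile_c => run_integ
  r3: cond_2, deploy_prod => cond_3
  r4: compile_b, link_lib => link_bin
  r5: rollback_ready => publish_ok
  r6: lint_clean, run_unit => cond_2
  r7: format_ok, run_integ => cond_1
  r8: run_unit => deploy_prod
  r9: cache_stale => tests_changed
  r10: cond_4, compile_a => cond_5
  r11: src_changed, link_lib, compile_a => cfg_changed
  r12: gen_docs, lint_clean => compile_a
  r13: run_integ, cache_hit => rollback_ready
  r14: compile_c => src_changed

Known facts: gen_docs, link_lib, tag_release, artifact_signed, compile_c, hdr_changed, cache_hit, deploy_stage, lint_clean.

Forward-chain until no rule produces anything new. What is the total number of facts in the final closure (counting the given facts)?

Round 1: r2 [deploy_stage, compile_c => run_integ]; r12 [gen_docs, lint_clean => compile_a]; r14 [compile_c => src_changed]. Adds run_integ, compile_a, src_changed.
Round 2: r11 [src_changed, link_lib, compile_a => cfg_changed]; r13 [run_integ, cache_hit => rollback_ready]. Adds cfg_changed, rollback_ready.
Round 3: r1 [rollback_ready, cfg_changed => run_unit]; r5 [rollback_ready => publish_ok]. Adds run_unit, publish_ok.
Round 4: r6 [lint_clean, run_unit => cond_2]; r8 [run_unit => deploy_prod]. Adds cond_2, deploy_prod.
Round 5: r3 [cond_2, deploy_prod => cond_3]. Adds cond_3.
Closure: {artifact_signed, cache_hit, cfg_changed, compile_a, compile_c, cond_2, cond_3, deploy_prod, deploy_stage, gen_docs, hdr_changed, link_lib, lint_clean, publish_ok, rollback_ready, run_integ, run_unit, src_changed, tag_release} — 19 facts.

19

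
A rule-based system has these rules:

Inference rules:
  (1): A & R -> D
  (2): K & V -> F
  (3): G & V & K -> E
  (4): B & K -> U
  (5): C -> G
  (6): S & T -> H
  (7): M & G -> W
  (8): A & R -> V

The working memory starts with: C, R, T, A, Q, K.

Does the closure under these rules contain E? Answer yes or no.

[1] (1) [A & R -> D]; (5) [C -> G]; (8) [A & R -> V]. ⇒ new: D, G, V.
[2] (2) [K & V -> F]; (3) [G & V & K -> E]. ⇒ new: F, E.
E appears in round 2, so it is derivable.

yes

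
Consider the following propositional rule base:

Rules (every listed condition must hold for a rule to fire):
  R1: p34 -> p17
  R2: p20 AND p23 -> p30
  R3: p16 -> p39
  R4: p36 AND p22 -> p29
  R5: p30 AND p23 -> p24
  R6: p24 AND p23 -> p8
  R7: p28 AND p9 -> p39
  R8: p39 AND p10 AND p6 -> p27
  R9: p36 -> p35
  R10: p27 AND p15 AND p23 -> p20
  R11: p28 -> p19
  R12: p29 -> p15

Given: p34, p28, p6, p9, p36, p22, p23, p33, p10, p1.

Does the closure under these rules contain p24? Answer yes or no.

yes

Round 1: R1 [p34 -> p17]; R4 [p36 AND p22 -> p29]; R7 [p28 AND p9 -> p39]; R9 [p36 -> p35]; R11 [p28 -> p19]. New: p17, p29, p39, p35, p19.
Round 2: R8 [p39 AND p10 AND p6 -> p27]; R12 [p29 -> p15]. New: p27, p15.
Round 3: R10 [p27 AND p15 AND p23 -> p20]. New: p20.
Round 4: R2 [p20 AND p23 -> p30]. New: p30.
Round 5: R5 [p30 AND p23 -> p24]. New: p24.
Round 6: R6 [p24 AND p23 -> p8]. New: p8.
p24 appears in round 5, so it is derivable.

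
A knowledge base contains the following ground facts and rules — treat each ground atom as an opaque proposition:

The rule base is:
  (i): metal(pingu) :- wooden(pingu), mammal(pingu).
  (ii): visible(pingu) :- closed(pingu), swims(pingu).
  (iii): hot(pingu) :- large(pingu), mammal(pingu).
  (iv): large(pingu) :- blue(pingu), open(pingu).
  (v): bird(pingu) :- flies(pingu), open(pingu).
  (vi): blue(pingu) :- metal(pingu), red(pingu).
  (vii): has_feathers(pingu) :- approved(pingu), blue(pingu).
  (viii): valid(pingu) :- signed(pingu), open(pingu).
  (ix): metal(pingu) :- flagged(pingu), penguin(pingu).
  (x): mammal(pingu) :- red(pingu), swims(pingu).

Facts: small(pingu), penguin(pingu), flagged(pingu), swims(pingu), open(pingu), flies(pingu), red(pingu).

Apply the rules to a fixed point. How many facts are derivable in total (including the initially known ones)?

Round 1: (v) [bird(pingu) :- flies(pingu), open(pingu).]; (ix) [metal(pingu) :- flagged(pingu), penguin(pingu).]; (x) [mammal(pingu) :- red(pingu), swims(pingu).]. Adds bird(pingu), metal(pingu), mammal(pingu).
Round 2: (vi) [blue(pingu) :- metal(pingu), red(pingu).]. Adds blue(pingu).
Round 3: (iv) [large(pingu) :- blue(pingu), open(pingu).]. Adds large(pingu).
Round 4: (iii) [hot(pingu) :- large(pingu), mammal(pingu).]. Adds hot(pingu).
Closure: {bird(pingu), blue(pingu), flagged(pingu), flies(pingu), hot(pingu), large(pingu), mammal(pingu), metal(pingu), open(pingu), penguin(pingu), red(pingu), small(pingu), swims(pingu)} — 13 facts.

13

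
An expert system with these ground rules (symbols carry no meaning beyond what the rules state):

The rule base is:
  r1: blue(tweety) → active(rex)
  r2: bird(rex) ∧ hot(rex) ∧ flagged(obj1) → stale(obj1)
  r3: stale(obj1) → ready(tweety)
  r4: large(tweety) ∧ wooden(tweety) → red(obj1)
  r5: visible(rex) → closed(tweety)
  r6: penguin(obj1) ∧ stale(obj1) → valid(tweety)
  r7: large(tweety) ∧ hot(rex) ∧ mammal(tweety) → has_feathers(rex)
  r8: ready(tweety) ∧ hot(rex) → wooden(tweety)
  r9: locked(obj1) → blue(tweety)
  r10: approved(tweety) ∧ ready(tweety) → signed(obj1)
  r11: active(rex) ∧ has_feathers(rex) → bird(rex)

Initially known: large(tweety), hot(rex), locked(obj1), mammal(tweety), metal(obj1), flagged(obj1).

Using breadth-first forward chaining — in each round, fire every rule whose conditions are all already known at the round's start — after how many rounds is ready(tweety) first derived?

Round 1: r7 [large(tweety) ∧ hot(rex) ∧ mammal(tweety) → has_feathers(rex)]; r9 [locked(obj1) → blue(tweety)]. New: has_feathers(rex), blue(tweety).
Round 2: r1 [blue(tweety) → active(rex)]. New: active(rex).
Round 3: r11 [active(rex) ∧ has_feathers(rex) → bird(rex)]. New: bird(rex).
Round 4: r2 [bird(rex) ∧ hot(rex) ∧ flagged(obj1) → stale(obj1)]. New: stale(obj1).
Round 5: r3 [stale(obj1) → ready(tweety)]. New: ready(tweety).
ready(tweety) first appears in round 5.

5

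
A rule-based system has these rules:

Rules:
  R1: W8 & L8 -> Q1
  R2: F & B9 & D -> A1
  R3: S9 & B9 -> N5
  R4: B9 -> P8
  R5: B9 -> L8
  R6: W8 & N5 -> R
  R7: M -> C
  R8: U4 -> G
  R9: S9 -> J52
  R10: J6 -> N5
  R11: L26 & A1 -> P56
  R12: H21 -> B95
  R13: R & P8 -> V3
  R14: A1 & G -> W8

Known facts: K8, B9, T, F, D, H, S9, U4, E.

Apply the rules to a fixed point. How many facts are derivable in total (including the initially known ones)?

19

Round 1: R2 [F & B9 & D -> A1]; R3 [S9 & B9 -> N5]; R4 [B9 -> P8]; R5 [B9 -> L8]; R8 [U4 -> G]; R9 [S9 -> J52]. New: A1, N5, P8, L8, G, J52.
Round 2: R14 [A1 & G -> W8]. New: W8.
Round 3: R1 [W8 & L8 -> Q1]; R6 [W8 & N5 -> R]. New: Q1, R.
Round 4: R13 [R & P8 -> V3]. New: V3.
Closure: {A1, B9, D, E, F, G, H, J52, K8, L8, N5, P8, Q1, R, S9, T, U4, V3, W8} — 19 facts.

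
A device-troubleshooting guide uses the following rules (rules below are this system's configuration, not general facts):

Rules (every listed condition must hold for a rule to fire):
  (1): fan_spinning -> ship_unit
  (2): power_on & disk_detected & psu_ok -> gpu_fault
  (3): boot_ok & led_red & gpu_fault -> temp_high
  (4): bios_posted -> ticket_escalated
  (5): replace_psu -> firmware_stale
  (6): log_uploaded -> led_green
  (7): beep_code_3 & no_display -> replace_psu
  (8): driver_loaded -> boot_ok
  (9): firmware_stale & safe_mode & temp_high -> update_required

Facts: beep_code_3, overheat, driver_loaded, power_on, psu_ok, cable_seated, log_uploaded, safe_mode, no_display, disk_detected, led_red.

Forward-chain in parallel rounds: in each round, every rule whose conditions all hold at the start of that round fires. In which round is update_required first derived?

3

Round 1 fires (2), (6), (7), (8), giving gpu_fault, led_green, replace_psu, boot_ok.
Round 2 fires (3), (5), giving temp_high, firmware_stale.
Round 3 fires (9), giving update_required.
update_required first appears in round 3.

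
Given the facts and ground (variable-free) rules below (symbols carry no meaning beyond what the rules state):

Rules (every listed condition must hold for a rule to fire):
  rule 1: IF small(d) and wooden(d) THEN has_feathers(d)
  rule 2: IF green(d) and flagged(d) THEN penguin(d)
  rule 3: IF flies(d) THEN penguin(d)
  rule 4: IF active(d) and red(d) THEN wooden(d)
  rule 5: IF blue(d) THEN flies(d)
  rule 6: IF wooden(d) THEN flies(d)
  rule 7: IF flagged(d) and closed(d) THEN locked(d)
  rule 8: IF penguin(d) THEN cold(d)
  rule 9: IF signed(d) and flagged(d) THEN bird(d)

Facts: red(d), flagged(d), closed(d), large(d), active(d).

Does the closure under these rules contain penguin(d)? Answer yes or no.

Round 1 fires rule 4, rule 7, giving wooden(d), locked(d).
Round 2 fires rule 6, giving flies(d).
Round 3 fires rule 3, giving penguin(d).
Round 4 fires rule 8, giving cold(d).
penguin(d) appears in round 3, so it is derivable.

yes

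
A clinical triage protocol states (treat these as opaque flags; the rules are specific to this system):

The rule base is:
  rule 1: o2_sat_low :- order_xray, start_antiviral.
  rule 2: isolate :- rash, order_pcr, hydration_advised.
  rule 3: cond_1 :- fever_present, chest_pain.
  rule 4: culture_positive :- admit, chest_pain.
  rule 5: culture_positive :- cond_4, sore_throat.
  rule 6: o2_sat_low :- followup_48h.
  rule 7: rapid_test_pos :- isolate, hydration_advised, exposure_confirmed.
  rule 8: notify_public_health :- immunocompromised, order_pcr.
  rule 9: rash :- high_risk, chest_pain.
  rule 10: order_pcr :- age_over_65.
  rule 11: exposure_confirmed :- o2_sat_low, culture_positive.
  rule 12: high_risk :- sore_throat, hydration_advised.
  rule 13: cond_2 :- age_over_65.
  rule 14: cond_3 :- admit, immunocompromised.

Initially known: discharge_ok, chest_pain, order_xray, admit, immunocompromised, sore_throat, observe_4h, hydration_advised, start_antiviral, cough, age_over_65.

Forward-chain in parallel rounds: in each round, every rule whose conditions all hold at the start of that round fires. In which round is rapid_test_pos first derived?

4

Round 1: rule 1 [o2_sat_low :- order_xray, start_antiviral.]; rule 4 [culture_positive :- admit, chest_pain.]; rule 10 [order_pcr :- age_over_65.]; rule 12 [high_risk :- sore_throat, hydration_advised.]; rule 13 [cond_2 :- age_over_65.]; rule 14 [cond_3 :- admit, immunocompromised.]. New: o2_sat_low, culture_positive, order_pcr, high_risk, cond_2, cond_3.
Round 2: rule 8 [notify_public_health :- immunocompromised, order_pcr.]; rule 9 [rash :- high_risk, chest_pain.]; rule 11 [exposure_confirmed :- o2_sat_low, culture_positive.]. New: notify_public_health, rash, exposure_confirmed.
Round 3: rule 2 [isolate :- rash, order_pcr, hydration_advised.]. New: isolate.
Round 4: rule 7 [rapid_test_pos :- isolate, hydration_advised, exposure_confirmed.]. New: rapid_test_pos.
rapid_test_pos first appears in round 4.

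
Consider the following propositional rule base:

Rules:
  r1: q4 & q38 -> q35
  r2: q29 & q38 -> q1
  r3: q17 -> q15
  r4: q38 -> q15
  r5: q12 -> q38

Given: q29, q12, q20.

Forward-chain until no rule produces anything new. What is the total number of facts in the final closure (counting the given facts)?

Round 1: r5 [q12 -> q38]. New: q38.
Round 2: r2 [q29 & q38 -> q1]; r4 [q38 -> q15]. New: q1, q15.
Closure: {q1, q12, q15, q20, q29, q38} — 6 facts.

6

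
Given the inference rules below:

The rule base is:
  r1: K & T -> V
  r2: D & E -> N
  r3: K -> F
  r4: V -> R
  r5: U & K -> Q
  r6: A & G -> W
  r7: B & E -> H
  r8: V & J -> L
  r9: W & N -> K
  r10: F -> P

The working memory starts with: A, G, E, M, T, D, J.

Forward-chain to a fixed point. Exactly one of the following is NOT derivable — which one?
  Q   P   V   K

Q

Round 1 fires r2, r6, giving N, W.
Round 2 fires r9, giving K.
Round 3 fires r1, r3, giving V, F.
Round 4 fires r4, r8, r10, giving R, L, P.
Derived: K (round 2), P (round 4), V (round 3). Q never appears in any round.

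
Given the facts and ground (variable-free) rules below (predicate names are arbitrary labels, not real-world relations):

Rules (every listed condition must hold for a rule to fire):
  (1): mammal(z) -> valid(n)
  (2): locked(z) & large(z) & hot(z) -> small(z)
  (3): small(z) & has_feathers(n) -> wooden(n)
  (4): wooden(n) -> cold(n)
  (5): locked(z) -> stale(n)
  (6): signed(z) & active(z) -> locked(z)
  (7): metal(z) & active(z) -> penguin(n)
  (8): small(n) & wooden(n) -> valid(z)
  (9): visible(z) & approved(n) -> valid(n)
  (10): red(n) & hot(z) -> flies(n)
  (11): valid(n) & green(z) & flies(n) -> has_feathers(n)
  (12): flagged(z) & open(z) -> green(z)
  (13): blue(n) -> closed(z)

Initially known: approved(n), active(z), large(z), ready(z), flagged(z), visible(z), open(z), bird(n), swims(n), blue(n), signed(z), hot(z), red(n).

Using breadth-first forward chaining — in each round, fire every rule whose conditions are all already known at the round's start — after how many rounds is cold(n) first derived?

4

Round 1 fires (6), (9), (10), (12), (13), giving locked(z), valid(n), flies(n), green(z), closed(z).
Round 2 fires (2), (5), (11), giving small(z), stale(n), has_feathers(n).
Round 3 fires (3), giving wooden(n).
Round 4 fires (4), giving cold(n).
cold(n) first appears in round 4.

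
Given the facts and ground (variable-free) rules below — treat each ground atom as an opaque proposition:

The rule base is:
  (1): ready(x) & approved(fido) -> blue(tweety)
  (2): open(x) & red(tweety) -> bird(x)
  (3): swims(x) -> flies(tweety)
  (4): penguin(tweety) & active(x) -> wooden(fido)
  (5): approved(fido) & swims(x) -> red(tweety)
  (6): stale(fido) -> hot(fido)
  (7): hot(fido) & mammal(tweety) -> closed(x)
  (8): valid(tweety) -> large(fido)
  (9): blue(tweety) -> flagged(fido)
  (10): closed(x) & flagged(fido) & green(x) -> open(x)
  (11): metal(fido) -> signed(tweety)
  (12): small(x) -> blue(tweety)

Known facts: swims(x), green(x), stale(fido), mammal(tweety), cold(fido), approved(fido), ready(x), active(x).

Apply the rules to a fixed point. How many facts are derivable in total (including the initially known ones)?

16

Round 1 fires (1), (3), (5), (6), giving blue(tweety), flies(tweety), red(tweety), hot(fido).
Round 2 fires (7), (9), giving closed(x), flagged(fido).
Round 3 fires (10), giving open(x).
Round 4 fires (2), giving bird(x).
Closure: {active(x), approved(fido), bird(x), blue(tweety), closed(x), cold(fido), flagged(fido), flies(tweety), green(x), hot(fido), mammal(tweety), open(x), ready(x), red(tweety), stale(fido), swims(x)} — 16 facts.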